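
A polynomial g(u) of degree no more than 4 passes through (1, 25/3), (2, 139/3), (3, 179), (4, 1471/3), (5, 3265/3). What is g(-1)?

Write g(u) = au^4 + bu^3 + cu^2 + du + e. Substituting each data point gives a linear system:
  a + b + c + d + e = 25/3
  16a + 8b + 4c + 2d + e = 139/3
  81a + 27b + 9c + 3d + e = 179
  256a + 64b + 16c + 4d + e = 1471/3
  625a + 125b + 25c + 5d + e = 3265/3
Solving the system yields a = 1, b = 4, c = -5/3, d = 0, e = 5.
So g(u) = u^4 + 4u^3 - (5/3)u^2 + 5.
Then g(-1) = 1/3.

1/3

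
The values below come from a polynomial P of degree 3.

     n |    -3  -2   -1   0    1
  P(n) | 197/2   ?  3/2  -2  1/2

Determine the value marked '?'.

On equispaced nodes a degree-3 polynomial has vanishing fourth forward difference, so
  P(-3) - 4·P(-2) + 6·P(-1) - 4·P(0) + P(1) = 0.
Substituting the known values and solving for P(-2):
  -4·P(-2) = -116
  P(-2) = 29.

29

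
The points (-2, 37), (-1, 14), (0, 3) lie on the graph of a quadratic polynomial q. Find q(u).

q(u) = 6u^2 - 5u + 3

Using the Lagrange interpolation formula with nodes -2, -1, 0:
  L_0(u) = (u + 1)u / 2
  L_1(u) = (u + 2)u / -1
  L_2(u) = (u + 2)(u + 1) / 2
Then q(u) = 37·L_0(u) + 14·L_1(u) + 3·L_2(u).
Expanding and collecting terms gives q(u) = 6u² - 5u + 3.
Check: q(-1) = 14. ✓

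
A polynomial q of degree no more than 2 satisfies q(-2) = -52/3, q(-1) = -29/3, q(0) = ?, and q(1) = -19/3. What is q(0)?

On equispaced nodes a degree-2 polynomial has vanishing third forward difference, so
  - q(-2) + 3·q(-1) - 3·q(0) + q(1) = 0.
Substituting the known values and solving for q(0):
  -3·q(0) = 18
  q(0) = -6.

-6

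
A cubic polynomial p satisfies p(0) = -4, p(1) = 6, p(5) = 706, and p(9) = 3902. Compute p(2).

52

Write p(t) = at^3 + bt^2 + ct + d. Substituting each data point gives a linear system:
  d = -4
  a + b + c + d = 6
  125a + 25b + 5c + d = 706
  729a + 81b + 9c + d = 3902
Solving the system yields a = 5, b = 3, c = 2, d = -4.
So p(t) = 5t^3 + 3t^2 + 2t - 4.
Then p(2) = 52.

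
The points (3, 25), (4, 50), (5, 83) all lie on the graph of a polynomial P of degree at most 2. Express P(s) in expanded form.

Write P(s) = as^2 + bs + c. Substituting each data point gives a linear system:
  9a + 3b + c = 25
  16a + 4b + c = 50
  25a + 5b + c = 83
Solving the system yields a = 4, b = -3, c = -2.
So P(s) = 4s^2 - 3s - 2.
Check: P(4) = 50. ✓

P(s) = 4s^2 - 3s - 2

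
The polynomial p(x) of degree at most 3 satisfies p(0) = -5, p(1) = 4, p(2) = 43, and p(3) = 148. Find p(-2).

Write p(x) = ax^3 + bx^2 + cx + d. Substituting each data point gives a linear system:
  d = -5
  a + b + c + d = 4
  8a + 4b + 2c + d = 43
  27a + 9b + 3c + d = 148
Solving the system yields a = 6, b = -3, c = 6, d = -5.
So p(x) = 6x³ - 3x² + 6x - 5.
Then p(-2) = -77.

-77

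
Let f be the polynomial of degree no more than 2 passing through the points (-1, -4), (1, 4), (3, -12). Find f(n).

f(n) = -3n^2 + 4n + 3

Using the Lagrange interpolation formula with nodes -1, 1, 3:
  L_0(n) = (n - 1)(n - 3) / 8
  L_1(n) = (n + 1)(n - 3) / -4
  L_2(n) = (n + 1)(n - 1) / 8
Then f(n) = -4·L_0(n) + 4·L_1(n) - 12·L_2(n).
Expanding and collecting terms gives f(n) = -3n^2 + 4n + 3.
Check: f(1) = 4. ✓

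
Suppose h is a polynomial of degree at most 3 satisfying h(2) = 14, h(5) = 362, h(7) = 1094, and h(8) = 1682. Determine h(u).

Using the Lagrange interpolation formula with nodes 2, 5, 7, 8:
  L_0(u) = (u - 5)(u - 7)(u - 8) / -90
  L_1(u) = (u - 2)(u - 7)(u - 8) / 18
  L_2(u) = (u - 2)(u - 5)(u - 8) / -10
  L_3(u) = (u - 2)(u - 5)(u - 7) / 18
Then h(u) = 14·L_0(u) + 362·L_1(u) + 1094·L_2(u) + 1682·L_3(u).
Expanding and collecting terms gives h(u) = 4u^3 - 6u^2 + 2u + 2.
Check: h(7) = 1094. ✓

h(u) = 4u^3 - 6u^2 + 2u + 2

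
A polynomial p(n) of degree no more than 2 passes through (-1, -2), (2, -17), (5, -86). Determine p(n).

Using the Lagrange interpolation formula with nodes -1, 2, 5:
  L_0(n) = (n - 2)(n - 5) / 18
  L_1(n) = (n + 1)(n - 5) / -9
  L_2(n) = (n + 1)(n - 2) / 18
Then p(n) = -2·L_0(n) - 17·L_1(n) - 86·L_2(n).
Expanding and collecting terms gives p(n) = -3n^2 - 2n - 1.
Check: p(-1) = -2. ✓

p(n) = -3n^2 - 2n - 1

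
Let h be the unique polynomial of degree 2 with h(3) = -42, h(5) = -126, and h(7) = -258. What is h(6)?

Write h(n) = an^2 + bn + c. Substituting each data point gives a linear system:
  9a + 3b + c = -42
  25a + 5b + c = -126
  49a + 7b + c = -258
Solving the system yields a = -6, b = 6, c = -6.
So h(n) = -6n² + 6n - 6.
Then h(6) = -186.

-186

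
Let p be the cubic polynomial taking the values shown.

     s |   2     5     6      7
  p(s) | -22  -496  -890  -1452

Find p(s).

Write p(s) = as^3 + bs^2 + cs + d. Substituting each data point gives a linear system:
  8a + 4b + 2c + d = -22
  125a + 25b + 5c + d = -496
  216a + 36b + 6c + d = -890
  343a + 49b + 7c + d = -1452
Solving the system yields a = -5, b = 6, c = -5, d = 4.
So p(s) = -5s^3 + 6s^2 - 5s + 4.
Check: p(5) = -496. ✓

p(s) = -5s^3 + 6s^2 - 5s + 4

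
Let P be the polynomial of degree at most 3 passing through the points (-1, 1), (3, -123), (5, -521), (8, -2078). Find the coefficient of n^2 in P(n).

0

Write P(n) = an^3 + bn^2 + cn + d. Substituting each data point gives a linear system:
  -a + b - c + d = 1
  27a + 9b + 3c + d = -123
  125a + 25b + 5c + d = -521
  512a + 64b + 8c + d = -2078
Solving the system yields a = -4, b = 0, c = -3, d = -6.
So P(n) = -4n³ - 3n - 6.
The coefficient of n^2 is 0.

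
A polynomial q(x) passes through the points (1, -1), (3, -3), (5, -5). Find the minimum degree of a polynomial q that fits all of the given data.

Forward differences of the values at x = 1, 3, 5:
  q  : -1  -3  -5
  Δ  : -2  -2
  Δ^2: 0
The first differences are constant (-2) and nonzero, while all higher differences vanish, so the minimal degree is 1.

1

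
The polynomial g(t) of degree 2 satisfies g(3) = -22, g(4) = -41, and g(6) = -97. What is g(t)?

Using the Lagrange interpolation formula with nodes 3, 4, 6:
  L_0(t) = (t - 4)(t - 6) / 3
  L_1(t) = (t - 3)(t - 6) / -2
  L_2(t) = (t - 3)(t - 4) / 6
Then g(t) = -22·L_0(t) - 41·L_1(t) - 97·L_2(t).
Expanding and collecting terms gives g(t) = -3t² + 2t - 1.
Check: g(6) = -97. ✓

g(t) = -3t^2 + 2t - 1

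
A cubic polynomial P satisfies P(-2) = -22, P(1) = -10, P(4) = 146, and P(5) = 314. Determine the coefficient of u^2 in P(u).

Write P(u) = au^3 + bu^2 + cu + d. Substituting each data point gives a linear system:
  -8a + 4b - 2c + d = -22
  a + b + c + d = -10
  64a + 16b + 4c + d = 146
  125a + 25b + 5c + d = 314
Solving the system yields a = 3, b = -1, c = -6, d = -6.
So P(u) = 3u^3 - u^2 - 6u - 6.
The coefficient of u^2 is -1.

-1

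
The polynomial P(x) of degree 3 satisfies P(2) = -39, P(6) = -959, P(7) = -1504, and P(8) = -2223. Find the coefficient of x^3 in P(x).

-4

Write P(x) = ax^3 + bx^2 + cx + d. Substituting each data point gives a linear system:
  8a + 4b + 2c + d = -39
  216a + 36b + 6c + d = -959
  343a + 49b + 7c + d = -1504
  512a + 64b + 8c + d = -2223
Solving the system yields a = -4, b = -3, c = 2, d = 1.
So P(x) = -4x^3 - 3x^2 + 2x + 1.
The leading coefficient is -4.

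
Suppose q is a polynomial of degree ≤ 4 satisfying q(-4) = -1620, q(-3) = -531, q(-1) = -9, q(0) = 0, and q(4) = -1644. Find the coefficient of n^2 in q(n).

-6

Write q(n) = an^4 + bn^3 + cn^2 + dn + e. Substituting each data point gives a linear system:
  256a - 64b + 16c - 4d + e = -1620
  81a - 27b + 9c - 3d + e = -531
  a - b + c - d + e = -9
  e = 0
  256a + 64b + 16c + 4d + e = -1644
Solving the system yields a = -6, b = 0, c = -6, d = -3, e = 0.
So q(n) = -6n⁴ - 6n² - 3n.
The coefficient of n^2 is -6.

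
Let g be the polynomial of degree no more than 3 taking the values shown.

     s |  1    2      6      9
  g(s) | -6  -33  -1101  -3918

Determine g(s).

Using the Lagrange interpolation formula with nodes 1, 2, 6, 9:
  L_0(s) = (s - 2)(s - 6)(s - 9) / -40
  L_1(s) = (s - 1)(s - 6)(s - 9) / 28
  L_2(s) = (s - 1)(s - 2)(s - 9) / -60
  L_3(s) = (s - 1)(s - 2)(s - 6) / 168
Then g(s) = -6·L_0(s) - 33·L_1(s) - 1101·L_2(s) - 3918·L_3(s).
Expanding and collecting terms gives g(s) = -6s³ + 6s² - 3s - 3.
Check: g(6) = -1101. ✓

g(s) = -6s^3 + 6s^2 - 3s - 3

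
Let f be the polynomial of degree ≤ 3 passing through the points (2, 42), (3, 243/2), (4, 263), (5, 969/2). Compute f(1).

13/2

Using the Lagrange interpolation formula with nodes 2, 3, 4, 5:
  L_0(t) = (t - 3)(t - 4)(t - 5) / -6
  L_1(t) = (t - 2)(t - 4)(t - 5) / 2
  L_2(t) = (t - 2)(t - 3)(t - 5) / -2
  L_3(t) = (t - 2)(t - 3)(t - 4) / 6
Then f(t) = 42·L_0(t) + 243/2·L_1(t) + 263·L_2(t) + 969/2·L_3(t).
Expanding and collecting terms gives f(t) = 3t^3 + 4t^2 + (5/2)t - 3.
Evaluating at t = 1: f(1) = 13/2.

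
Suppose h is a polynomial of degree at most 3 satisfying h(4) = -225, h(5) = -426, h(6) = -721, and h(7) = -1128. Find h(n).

h(n) = -3n^3 - 2n^2 - 1

Using the Lagrange interpolation formula with nodes 4, 5, 6, 7:
  L_0(n) = (n - 5)(n - 6)(n - 7) / -6
  L_1(n) = (n - 4)(n - 6)(n - 7) / 2
  L_2(n) = (n - 4)(n - 5)(n - 7) / -2
  L_3(n) = (n - 4)(n - 5)(n - 6) / 6
Then h(n) = -225·L_0(n) - 426·L_1(n) - 721·L_2(n) - 1128·L_3(n).
Expanding and collecting terms gives h(n) = -3n³ - 2n² - 1.
Check: h(6) = -721. ✓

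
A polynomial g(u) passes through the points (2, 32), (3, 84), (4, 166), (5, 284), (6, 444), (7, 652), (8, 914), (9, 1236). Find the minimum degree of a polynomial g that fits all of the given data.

Forward differences of the values at u = 2, 3, 4, 5, 6, 7, 8, 9:
  g  : 32  84  166  284  444  652  914  1236
  Δ  : 52  82  118  160  208  262  322
  Δ^2: 30  36  42  48  54  60
  Δ^3: 6  6  6  6  6
  Δ^4: 0  0  0  0
  Δ^5: 0  0  0
  Δ^6: 0  0
  Δ^7: 0
The third differences are constant (6) and nonzero, while all higher differences vanish, so the minimal degree is 3.

3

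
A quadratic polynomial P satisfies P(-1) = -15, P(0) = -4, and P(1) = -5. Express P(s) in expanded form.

Write P(s) = as^2 + bs + c. Substituting each data point gives a linear system:
  a - b + c = -15
  c = -4
  a + b + c = -5
Solving the system yields a = -6, b = 5, c = -4.
So P(s) = -6s² + 5s - 4.
Check: P(-1) = -15. ✓

P(s) = -6s^2 + 5s - 4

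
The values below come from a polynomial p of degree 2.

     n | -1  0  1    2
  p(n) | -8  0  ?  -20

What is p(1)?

On equispaced nodes a degree-2 polynomial has vanishing third forward difference, so
  - p(-1) + 3·p(0) - 3·p(1) + p(2) = 0.
Substituting the known values and solving for p(1):
  -3·p(1) = 12
  p(1) = -4.

-4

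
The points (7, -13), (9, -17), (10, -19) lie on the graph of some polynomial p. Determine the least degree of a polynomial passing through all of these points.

1

Divided differences on the nodes 7, 9, 10:
  order 0: -13  -17  -19
  order 1: -2  -2
  order 2: 0
The order-1 divided differences are all -2 (nonzero) and every higher order vanishes, so the data lies on a polynomial of degree exactly 1.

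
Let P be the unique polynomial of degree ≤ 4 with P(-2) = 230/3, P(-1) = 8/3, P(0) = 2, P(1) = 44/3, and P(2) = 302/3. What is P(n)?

P(n) = 5n^4 + (5/3)n^2 + 6n + 2

Write P(n) = an^4 + bn^3 + cn^2 + dn + e. Substituting each data point gives a linear system:
  16a - 8b + 4c - 2d + e = 230/3
  a - b + c - d + e = 8/3
  e = 2
  a + b + c + d + e = 44/3
  16a + 8b + 4c + 2d + e = 302/3
Solving the system yields a = 5, b = 0, c = 5/3, d = 6, e = 2.
So P(n) = 5n^4 + (5/3)n^2 + 6n + 2.
Check: P(2) = 302/3. ✓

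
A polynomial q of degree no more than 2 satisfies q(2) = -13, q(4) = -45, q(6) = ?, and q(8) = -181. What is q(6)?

-101

The 3 known points determine the degree-2 polynomial uniquely.
Write q(u) = au^2 + bu + c. Substituting each data point gives a linear system:
  4a + 2b + c = -13
  16a + 4b + c = -45
  64a + 8b + c = -181
Solving the system yields a = -3, b = 2, c = -5.
So q(u) = -3u^2 + 2u - 5.
Then q(6) = -101.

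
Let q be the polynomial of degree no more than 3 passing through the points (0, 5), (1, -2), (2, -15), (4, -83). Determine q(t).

q(t) = -t^3 - 6t + 5

Using the Lagrange interpolation formula with nodes 0, 1, 2, 4:
  L_0(t) = (t - 1)(t - 2)(t - 4) / -8
  L_1(t) = t(t - 2)(t - 4) / 3
  L_2(t) = t(t - 1)(t - 4) / -4
  L_3(t) = t(t - 1)(t - 2) / 24
Then q(t) = 5·L_0(t) - 2·L_1(t) - 15·L_2(t) - 83·L_3(t).
Expanding and collecting terms gives q(t) = -t³ - 6t + 5.
Check: q(1) = -2. ✓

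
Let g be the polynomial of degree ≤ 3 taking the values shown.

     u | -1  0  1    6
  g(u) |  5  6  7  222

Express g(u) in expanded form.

g(u) = u^3 + 6

Using the Lagrange interpolation formula with nodes -1, 0, 1, 6:
  L_0(u) = u(u - 1)(u - 6) / -14
  L_1(u) = (u + 1)(u - 1)(u - 6) / 6
  L_2(u) = (u + 1)u(u - 6) / -10
  L_3(u) = (u + 1)u(u - 1) / 210
Then g(u) = 5·L_0(u) + 6·L_1(u) + 7·L_2(u) + 222·L_3(u).
Expanding and collecting terms gives g(u) = u³ + 6.
Check: g(-1) = 5. ✓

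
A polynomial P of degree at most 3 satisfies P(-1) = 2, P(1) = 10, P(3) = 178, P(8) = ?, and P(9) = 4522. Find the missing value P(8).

The 4 known points determine the degree-3 polynomial uniquely.
Write P(u) = au^3 + bu^2 + cu + d. Substituting each data point gives a linear system:
  -a + b - c + d = 2
  a + b + c + d = 10
  27a + 9b + 3c + d = 178
  729a + 81b + 9c + d = 4522
Solving the system yields a = 6, b = 2, c = -2, d = 4.
So P(u) = 6u^3 + 2u^2 - 2u + 4.
Then P(8) = 3188.

3188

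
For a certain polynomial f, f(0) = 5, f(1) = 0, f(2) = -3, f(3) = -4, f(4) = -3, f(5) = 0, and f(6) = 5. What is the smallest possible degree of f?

2

Forward differences of the values at t = 0, 1, 2, 3, 4, 5, 6:
  f  : 5  0  -3  -4  -3  0  5
  Δ  : -5  -3  -1  1  3  5
  Δ^2: 2  2  2  2  2
  Δ^3: 0  0  0  0
  Δ^4: 0  0  0
  Δ^5: 0  0
  Δ^6: 0
The second differences are constant (2) and nonzero, while all higher differences vanish, so the minimal degree is 2.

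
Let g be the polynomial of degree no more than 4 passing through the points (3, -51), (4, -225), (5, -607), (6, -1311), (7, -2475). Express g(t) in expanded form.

Write g(t) = at^4 + bt^3 + ct^2 + dt + e. Substituting each data point gives a linear system:
  81a + 27b + 9c + 3d + e = -51
  256a + 64b + 16c + 4d + e = -225
  625a + 125b + 25c + 5d + e = -607
  1296a + 216b + 36c + 6d + e = -1311
  2401a + 343b + 49c + 7d + e = -2475
Solving the system yields a = -1, b = -1, c = 5, d = 3, e = 3.
So g(t) = -t^4 - t^3 + 5t^2 + 3t + 3.
Check: g(4) = -225. ✓

g(t) = -t^4 - t^3 + 5t^2 + 3t + 3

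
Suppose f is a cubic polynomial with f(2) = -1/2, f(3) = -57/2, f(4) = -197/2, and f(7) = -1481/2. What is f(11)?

-6553/2

Write f(t) = at^3 + bt^2 + ct + d. Substituting each data point gives a linear system:
  8a + 4b + 2c + d = -1/2
  27a + 9b + 3c + d = -57/2
  64a + 16b + 4c + d = -197/2
  343a + 49b + 7c + d = -1481/2
Solving the system yields a = -3, b = 6, c = -1, d = 3/2.
So f(t) = -3t³ + 6t² - t + 3/2.
Then f(11) = -6553/2.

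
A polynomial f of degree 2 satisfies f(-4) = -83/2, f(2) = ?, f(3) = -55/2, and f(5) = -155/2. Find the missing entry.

-23/2

The 3 known points determine the degree-2 polynomial uniquely.
Write f(s) = as^2 + bs + c. Substituting each data point gives a linear system:
  16a - 4b + c = -83/2
  9a + 3b + c = -55/2
  25a + 5b + c = -155/2
Solving the system yields a = -3, b = -1, c = 5/2.
So f(s) = -3s^2 - s + 5/2.
Then f(2) = -23/2.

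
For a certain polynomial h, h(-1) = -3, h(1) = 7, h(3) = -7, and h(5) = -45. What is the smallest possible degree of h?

Forward differences of the values at n = -1, 1, 3, 5:
  h  : -3  7  -7  -45
  Δ  : 10  -14  -38
  Δ^2: -24  -24
  Δ^3: 0
The second differences are constant (-24) and nonzero, while all higher differences vanish, so the minimal degree is 2.

2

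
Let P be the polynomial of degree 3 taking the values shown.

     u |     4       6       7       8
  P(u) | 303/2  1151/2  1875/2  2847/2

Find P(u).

P(u) = 3u^3 - u^2 - 6u - 1/2

Using the Lagrange interpolation formula with nodes 4, 6, 7, 8:
  L_0(u) = (u - 6)(u - 7)(u - 8) / -24
  L_1(u) = (u - 4)(u - 7)(u - 8) / 4
  L_2(u) = (u - 4)(u - 6)(u - 8) / -3
  L_3(u) = (u - 4)(u - 6)(u - 7) / 8
Then P(u) = 303/2·L_0(u) + 1151/2·L_1(u) + 1875/2·L_2(u) + 2847/2·L_3(u).
Expanding and collecting terms gives P(u) = 3u^3 - u^2 - 6u - 1/2.
Check: P(8) = 2847/2. ✓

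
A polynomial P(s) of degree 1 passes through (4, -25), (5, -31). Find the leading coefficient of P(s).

-6

Write P(s) = as + b. Substituting each data point gives a linear system:
  4a + b = -25
  5a + b = -31
Solving the system yields a = -6, b = -1.
So P(s) = -6s - 1.
The leading coefficient is -6.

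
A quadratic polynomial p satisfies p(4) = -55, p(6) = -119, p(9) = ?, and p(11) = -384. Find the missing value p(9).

The 3 known points determine the degree-2 polynomial uniquely.
Write p(u) = au^2 + bu + c. Substituting each data point gives a linear system:
  16a + 4b + c = -55
  36a + 6b + c = -119
  121a + 11b + c = -384
Solving the system yields a = -3, b = -2, c = 1.
So p(u) = -3u^2 - 2u + 1.
Then p(9) = -260.

-260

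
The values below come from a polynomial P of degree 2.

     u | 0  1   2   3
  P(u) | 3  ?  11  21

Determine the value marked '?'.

On equispaced nodes a degree-2 polynomial has vanishing third forward difference, so
  - P(0) + 3·P(1) - 3·P(2) + P(3) = 0.
Substituting the known values and solving for P(1):
  3·P(1) = 15
  P(1) = 5.

5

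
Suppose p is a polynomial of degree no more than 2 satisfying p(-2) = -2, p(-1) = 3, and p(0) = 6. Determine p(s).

Using the Lagrange interpolation formula with nodes -2, -1, 0:
  L_0(s) = (s + 1)s / 2
  L_1(s) = (s + 2)s / -1
  L_2(s) = (s + 2)(s + 1) / 2
Then p(s) = -2·L_0(s) + 3·L_1(s) + 6·L_2(s).
Expanding and collecting terms gives p(s) = -s^2 + 2s + 6.
Check: p(-1) = 3. ✓

p(s) = -s^2 + 2s + 6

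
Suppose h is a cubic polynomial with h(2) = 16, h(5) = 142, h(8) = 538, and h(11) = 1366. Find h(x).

Using the Lagrange interpolation formula with nodes 2, 5, 8, 11:
  L_0(x) = (x - 5)(x - 8)(x - 11) / -162
  L_1(x) = (x - 2)(x - 8)(x - 11) / 54
  L_2(x) = (x - 2)(x - 5)(x - 11) / -54
  L_3(x) = (x - 2)(x - 5)(x - 8) / 162
Then h(x) = 16·L_0(x) + 142·L_1(x) + 538·L_2(x) + 1366·L_3(x).
Expanding and collecting terms gives h(x) = x^3 + 3x + 2.
Check: h(11) = 1366. ✓

h(x) = x^3 + 3x + 2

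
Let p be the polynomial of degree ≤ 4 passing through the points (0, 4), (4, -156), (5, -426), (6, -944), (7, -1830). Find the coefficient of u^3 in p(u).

2

Write p(u) = au^4 + bu^3 + cu^2 + du + e. Substituting each data point gives a linear system:
  e = 4
  256a + 64b + 16c + 4d + e = -156
  625a + 125b + 25c + 5d + e = -426
  1296a + 216b + 36c + 6d + e = -944
  2401a + 343b + 49c + 7d + e = -1830
Solving the system yields a = -1, b = 2, c = -3, d = 4, e = 4.
So p(u) = -u^4 + 2u^3 - 3u^2 + 4u + 4.
The coefficient of u^3 is 2.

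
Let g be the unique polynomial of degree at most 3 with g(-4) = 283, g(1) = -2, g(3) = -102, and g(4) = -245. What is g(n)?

Write g(n) = an^3 + bn^2 + cn + d. Substituting each data point gives a linear system:
  -64a + 16b - 4c + d = 283
  a + b + c + d = -2
  27a + 9b + 3c + d = -102
  64a + 16b + 4c + d = -245
Solving the system yields a = -4, b = 1, c = -2, d = 3.
So g(n) = -4n^3 + n^2 - 2n + 3.
Check: g(4) = -245. ✓

g(n) = -4n^3 + n^2 - 2n + 3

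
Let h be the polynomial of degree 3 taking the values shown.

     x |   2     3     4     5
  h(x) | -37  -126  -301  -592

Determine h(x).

h(x) = -5x^3 + 2x^2 - 4x + 3

Write h(x) = ax^3 + bx^2 + cx + d. Substituting each data point gives a linear system:
  8a + 4b + 2c + d = -37
  27a + 9b + 3c + d = -126
  64a + 16b + 4c + d = -301
  125a + 25b + 5c + d = -592
Solving the system yields a = -5, b = 2, c = -4, d = 3.
So h(x) = -5x^3 + 2x^2 - 4x + 3.
Check: h(4) = -301. ✓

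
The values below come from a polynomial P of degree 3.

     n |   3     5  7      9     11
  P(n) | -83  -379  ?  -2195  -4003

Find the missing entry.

-1035

The 4 known points determine the degree-3 polynomial uniquely.
Write P(n) = an^3 + bn^2 + cn + d. Substituting each data point gives a linear system:
  27a + 9b + 3c + d = -83
  125a + 25b + 5c + d = -379
  729a + 81b + 9c + d = -2195
  1331a + 121b + 11c + d = -4003
Solving the system yields a = -3, b = 0, c = -1, d = 1.
So P(n) = -3n^3 - n + 1.
Then P(7) = -1035.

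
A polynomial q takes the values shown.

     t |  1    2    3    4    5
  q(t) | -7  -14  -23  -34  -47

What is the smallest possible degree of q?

2

Forward differences of the values at t = 1, 2, 3, 4, 5:
  q  : -7  -14  -23  -34  -47
  Δ  : -7  -9  -11  -13
  Δ^2: -2  -2  -2
  Δ^3: 0  0
  Δ^4: 0
The second differences are constant (-2) and nonzero, while all higher differences vanish, so the minimal degree is 2.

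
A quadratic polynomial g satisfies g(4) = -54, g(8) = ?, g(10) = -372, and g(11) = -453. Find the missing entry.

-234

The 3 known points determine the degree-2 polynomial uniquely.
Write g(x) = ax^2 + bx + c. Substituting each data point gives a linear system:
  16a + 4b + c = -54
  100a + 10b + c = -372
  121a + 11b + c = -453
Solving the system yields a = -4, b = 3, c = -2.
So g(x) = -4x^2 + 3x - 2.
Then g(8) = -234.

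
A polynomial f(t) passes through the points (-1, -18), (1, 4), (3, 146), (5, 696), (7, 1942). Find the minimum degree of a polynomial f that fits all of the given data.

Forward differences of the values at t = -1, 1, 3, 5, 7:
  f  : -18  4  146  696  1942
  Δ  : 22  142  550  1246
  Δ^2: 120  408  696
  Δ^3: 288  288
  Δ^4: 0
The third differences are constant (288) and nonzero, while all higher differences vanish, so the minimal degree is 3.

3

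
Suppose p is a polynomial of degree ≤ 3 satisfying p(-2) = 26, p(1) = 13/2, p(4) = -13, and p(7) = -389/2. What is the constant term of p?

5

Write p(u) = au^3 + bu^2 + cu + d. Substituting each data point gives a linear system:
  -8a + 4b - 2c + d = 26
  a + b + c + d = 13/2
  64a + 16b + 4c + d = -13
  343a + 49b + 7c + d = -389/2
Solving the system yields a = -1, b = 3, c = -1/2, d = 5.
So p(u) = -u^3 + 3u^2 - (1/2)u + 5.
The constant term is 5.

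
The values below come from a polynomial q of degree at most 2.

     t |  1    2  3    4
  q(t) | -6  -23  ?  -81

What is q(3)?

-48

The 3 known points determine the degree-2 polynomial uniquely.
Write q(t) = at^2 + bt + c. Substituting each data point gives a linear system:
  a + b + c = -6
  4a + 2b + c = -23
  16a + 4b + c = -81
Solving the system yields a = -4, b = -5, c = 3.
So q(t) = -4t^2 - 5t + 3.
Then q(3) = -48.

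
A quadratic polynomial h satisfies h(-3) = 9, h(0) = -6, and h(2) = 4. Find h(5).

Write h(u) = au^2 + bu + c. Substituting each data point gives a linear system:
  9a - 3b + c = 9
  c = -6
  4a + 2b + c = 4
Solving the system yields a = 2, b = 1, c = -6.
So h(u) = 2u² + u - 6.
Then h(5) = 49.

49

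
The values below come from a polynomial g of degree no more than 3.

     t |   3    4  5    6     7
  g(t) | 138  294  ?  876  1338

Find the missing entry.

534

The 4 known points determine the degree-3 polynomial uniquely.
Write g(t) = at^3 + bt^2 + ct + d. Substituting each data point gives a linear system:
  27a + 9b + 3c + d = 138
  64a + 16b + 4c + d = 294
  216a + 36b + 6c + d = 876
  343a + 49b + 7c + d = 1338
Solving the system yields a = 3, b = 6, c = 3, d = -6.
So g(t) = 3t^3 + 6t^2 + 3t - 6.
Then g(5) = 534.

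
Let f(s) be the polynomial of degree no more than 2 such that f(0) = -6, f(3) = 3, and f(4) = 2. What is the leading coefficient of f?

-1

Write f(s) = as^2 + bs + c. Substituting each data point gives a linear system:
  c = -6
  9a + 3b + c = 3
  16a + 4b + c = 2
Solving the system yields a = -1, b = 6, c = -6.
So f(s) = -s^2 + 6s - 6.
The leading coefficient is -1.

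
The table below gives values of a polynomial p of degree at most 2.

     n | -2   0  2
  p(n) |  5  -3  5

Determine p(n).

p(n) = 2n^2 - 3

Write p(n) = an^2 + bn + c. Substituting each data point gives a linear system:
  4a - 2b + c = 5
  c = -3
  4a + 2b + c = 5
Solving the system yields a = 2, b = 0, c = -3.
So p(n) = 2n² - 3.
Check: p(2) = 5. ✓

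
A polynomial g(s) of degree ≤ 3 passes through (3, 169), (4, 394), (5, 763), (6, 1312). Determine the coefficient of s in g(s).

Write g(s) = as^3 + bs^2 + cs + d. Substituting each data point gives a linear system:
  27a + 9b + 3c + d = 169
  64a + 16b + 4c + d = 394
  125a + 25b + 5c + d = 763
  216a + 36b + 6c + d = 1312
Solving the system yields a = 6, b = 0, c = 3, d = -2.
So g(s) = 6s³ + 3s - 2.
The coefficient of s is 3.

3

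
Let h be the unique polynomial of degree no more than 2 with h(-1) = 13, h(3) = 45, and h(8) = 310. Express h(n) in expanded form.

h(n) = 5n^2 - 2n + 6

Write h(n) = an^2 + bn + c. Substituting each data point gives a linear system:
  a - b + c = 13
  9a + 3b + c = 45
  64a + 8b + c = 310
Solving the system yields a = 5, b = -2, c = 6.
So h(n) = 5n^2 - 2n + 6.
Check: h(3) = 45. ✓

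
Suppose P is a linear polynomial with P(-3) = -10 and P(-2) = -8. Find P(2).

0

Write P(n) = an + b. Substituting each data point gives a linear system:
  -3a + b = -10
  -2a + b = -8
Solving the system yields a = 2, b = -4.
So P(n) = 2n - 4.
Then P(2) = 0.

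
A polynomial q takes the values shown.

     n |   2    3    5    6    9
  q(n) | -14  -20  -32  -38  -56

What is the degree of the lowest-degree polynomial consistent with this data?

Divided differences on the nodes 2, 3, 5, 6, 9:
  order 0: -14  -20  -32  -38  -56
  order 1: -6  -6  -6  -6
  order 2: 0  0  0
  order 3: 0  0
  order 4: 0
The order-1 divided differences are all -6 (nonzero) and every higher order vanishes, so the data lies on a polynomial of degree exactly 1.

1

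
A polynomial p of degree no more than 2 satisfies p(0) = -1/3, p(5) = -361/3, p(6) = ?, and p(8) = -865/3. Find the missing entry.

-505/3

The 3 known points determine the degree-2 polynomial uniquely.
Write p(u) = au^2 + bu + c. Substituting each data point gives a linear system:
  c = -1/3
  25a + 5b + c = -361/3
  64a + 8b + c = -865/3
Solving the system yields a = -4, b = -4, c = -1/3.
So p(u) = -4u² - 4u - 1/3.
Then p(6) = -505/3.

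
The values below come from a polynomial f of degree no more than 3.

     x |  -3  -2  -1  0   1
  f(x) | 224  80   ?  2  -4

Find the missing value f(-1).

On equispaced nodes a degree-3 polynomial has vanishing fourth forward difference, so
  f(-3) - 4·f(-2) + 6·f(-1) - 4·f(0) + f(1) = 0.
Substituting the known values and solving for f(-1):
  6·f(-1) = 108
  f(-1) = 18.

18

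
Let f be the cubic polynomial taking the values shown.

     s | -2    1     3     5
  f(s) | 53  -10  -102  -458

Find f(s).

Using the Lagrange interpolation formula with nodes -2, 1, 3, 5:
  L_0(s) = (s - 1)(s - 3)(s - 5) / -105
  L_1(s) = (s + 2)(s - 3)(s - 5) / 24
  L_2(s) = (s + 2)(s - 1)(s - 5) / -20
  L_3(s) = (s + 2)(s - 1)(s - 3) / 56
Then f(s) = 53·L_0(s) - 10·L_1(s) - 102·L_2(s) - 458·L_3(s).
Expanding and collecting terms gives f(s) = -4s³ + 3s² - 6s - 3.
Check: f(3) = -102. ✓

f(s) = -4s^3 + 3s^2 - 6s - 3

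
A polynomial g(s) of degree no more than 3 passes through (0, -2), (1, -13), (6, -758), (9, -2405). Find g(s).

g(s) = -3s^3 - 2s^2 - 6s - 2

Write g(s) = as^3 + bs^2 + cs + d. Substituting each data point gives a linear system:
  d = -2
  a + b + c + d = -13
  216a + 36b + 6c + d = -758
  729a + 81b + 9c + d = -2405
Solving the system yields a = -3, b = -2, c = -6, d = -2.
So g(s) = -3s^3 - 2s^2 - 6s - 2.
Check: g(6) = -758. ✓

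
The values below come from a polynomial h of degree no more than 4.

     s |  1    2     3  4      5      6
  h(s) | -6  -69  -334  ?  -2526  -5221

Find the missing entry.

-1041

The 5 known points determine the degree-4 polynomial uniquely.
Write h(s) = as^4 + bs^3 + cs^2 + ds + e. Substituting each data point gives a linear system:
  a + b + c + d + e = -6
  16a + 8b + 4c + 2d + e = -69
  81a + 27b + 9c + 3d + e = -334
  625a + 125b + 25c + 5d + e = -2526
  1296a + 216b + 36c + 6d + e = -5221
Solving the system yields a = -4, b = 0, c = -1, d = 0, e = -1.
So h(s) = -4s^4 - s^2 - 1.
Then h(4) = -1041.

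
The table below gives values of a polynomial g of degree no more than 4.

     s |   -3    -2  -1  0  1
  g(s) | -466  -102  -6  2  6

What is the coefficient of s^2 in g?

Write g(s) = as^4 + bs^3 + cs^2 + ds + e. Substituting each data point gives a linear system:
  81a - 27b + 9c - 3d + e = -466
  16a - 8b + 4c - 2d + e = -102
  a - b + c - d + e = -6
  e = 2
  a + b + c + d + e = 6
Solving the system yields a = -4, b = 6, c = 2, d = 0, e = 2.
So g(s) = -4s^4 + 6s^3 + 2s^2 + 2.
The coefficient of s^2 is 2.

2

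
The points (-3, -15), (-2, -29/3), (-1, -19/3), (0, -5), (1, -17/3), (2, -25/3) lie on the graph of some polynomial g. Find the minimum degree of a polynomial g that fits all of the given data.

Forward differences of the values at x = -3, -2, -1, 0, 1, 2:
  g  : -15  -29/3  -19/3  -5  -17/3  -25/3
  Δ  : 16/3  10/3  4/3  -2/3  -8/3
  Δ^2: -2  -2  -2  -2
  Δ^3: 0  0  0
  Δ^4: 0  0
  Δ^5: 0
The second differences are constant (-2) and nonzero, while all higher differences vanish, so the minimal degree is 2.

2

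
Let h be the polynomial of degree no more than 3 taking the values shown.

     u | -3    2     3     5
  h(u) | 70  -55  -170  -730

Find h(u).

h(u) = -5u^3 - 5u^2 + 5u - 5

Using the Lagrange interpolation formula with nodes -3, 2, 3, 5:
  L_0(u) = (u - 2)(u - 3)(u - 5) / -240
  L_1(u) = (u + 3)(u - 3)(u - 5) / 15
  L_2(u) = (u + 3)(u - 2)(u - 5) / -12
  L_3(u) = (u + 3)(u - 2)(u - 3) / 48
Then h(u) = 70·L_0(u) - 55·L_1(u) - 170·L_2(u) - 730·L_3(u).
Expanding and collecting terms gives h(u) = -5u^3 - 5u^2 + 5u - 5.
Check: h(5) = -730. ✓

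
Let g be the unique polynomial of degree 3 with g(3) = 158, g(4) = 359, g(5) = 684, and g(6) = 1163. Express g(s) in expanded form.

Write g(s) = as^3 + bs^2 + cs + d. Substituting each data point gives a linear system:
  27a + 9b + 3c + d = 158
  64a + 16b + 4c + d = 359
  125a + 25b + 5c + d = 684
  216a + 36b + 6c + d = 1163
Solving the system yields a = 5, b = 2, c = 2, d = -1.
So g(s) = 5s^3 + 2s^2 + 2s - 1.
Check: g(5) = 684. ✓

g(s) = 5s^3 + 2s^2 + 2s - 1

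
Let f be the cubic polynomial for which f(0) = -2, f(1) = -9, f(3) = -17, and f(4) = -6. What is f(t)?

f(t) = t^3 - 3t^2 - 5t - 2

Write f(t) = at^3 + bt^2 + ct + d. Substituting each data point gives a linear system:
  d = -2
  a + b + c + d = -9
  27a + 9b + 3c + d = -17
  64a + 16b + 4c + d = -6
Solving the system yields a = 1, b = -3, c = -5, d = -2.
So f(t) = t^3 - 3t^2 - 5t - 2.
Check: f(4) = -6. ✓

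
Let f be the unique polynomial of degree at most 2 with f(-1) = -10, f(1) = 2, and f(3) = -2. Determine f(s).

f(s) = -2s^2 + 6s - 2

Using the Lagrange interpolation formula with nodes -1, 1, 3:
  L_0(s) = (s - 1)(s - 3) / 8
  L_1(s) = (s + 1)(s - 3) / -4
  L_2(s) = (s + 1)(s - 1) / 8
Then f(s) = -10·L_0(s) + 2·L_1(s) - 2·L_2(s).
Expanding and collecting terms gives f(s) = -2s^2 + 6s - 2.
Check: f(3) = -2. ✓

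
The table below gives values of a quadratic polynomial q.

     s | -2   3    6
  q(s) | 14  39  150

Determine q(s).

Write q(s) = as^2 + bs + c. Substituting each data point gives a linear system:
  4a - 2b + c = 14
  9a + 3b + c = 39
  36a + 6b + c = 150
Solving the system yields a = 4, b = 1, c = 0.
So q(s) = 4s² + s.
Check: q(6) = 150. ✓

q(s) = 4s^2 + s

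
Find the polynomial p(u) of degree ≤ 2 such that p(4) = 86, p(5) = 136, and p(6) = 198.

p(u) = 6u^2 - 4u + 6

Write p(u) = au^2 + bu + c. Substituting each data point gives a linear system:
  16a + 4b + c = 86
  25a + 5b + c = 136
  36a + 6b + c = 198
Solving the system yields a = 6, b = -4, c = 6.
So p(u) = 6u^2 - 4u + 6.
Check: p(6) = 198. ✓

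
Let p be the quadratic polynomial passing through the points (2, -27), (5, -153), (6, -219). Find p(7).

-297

Using the Lagrange interpolation formula with nodes 2, 5, 6:
  L_0(x) = (x - 5)(x - 6) / 12
  L_1(x) = (x - 2)(x - 6) / -3
  L_2(x) = (x - 2)(x - 5) / 4
Then p(x) = -27·L_0(x) - 153·L_1(x) - 219·L_2(x).
Expanding and collecting terms gives p(x) = -6x² - 3.
Evaluating at x = 7: p(7) = -297.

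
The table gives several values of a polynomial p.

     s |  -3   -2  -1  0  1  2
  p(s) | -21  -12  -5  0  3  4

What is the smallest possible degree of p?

Forward differences of the values at s = -3, -2, -1, 0, 1, 2:
  p  : -21  -12  -5  0  3  4
  Δ  : 9  7  5  3  1
  Δ^2: -2  -2  -2  -2
  Δ^3: 0  0  0
  Δ^4: 0  0
  Δ^5: 0
The second differences are constant (-2) and nonzero, while all higher differences vanish, so the minimal degree is 2.

2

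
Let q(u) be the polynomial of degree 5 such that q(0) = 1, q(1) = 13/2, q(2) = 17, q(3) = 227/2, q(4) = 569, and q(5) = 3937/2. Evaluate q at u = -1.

-17/2

Forward differences of the values at u = 0, 1, 2, 3, 4, 5:
  q  : 1  13/2  17  227/2  569  3937/2
  Δ  : 11/2  21/2  193/2  911/2  2799/2
  Δ^2: 5  86  359  944
  Δ^3: 81  273  585
  Δ^4: 192  312
  Δ^5: 120
The fifth differences are constant, confirming degree 5.
Interpolating (Newton forward form) and evaluating at u = -1 gives q(-1) = -17/2.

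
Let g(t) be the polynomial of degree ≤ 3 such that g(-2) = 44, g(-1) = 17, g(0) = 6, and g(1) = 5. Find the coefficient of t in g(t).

Write g(t) = at^3 + bt^2 + ct + d. Substituting each data point gives a linear system:
  -8a + 4b - 2c + d = 44
  -a + b - c + d = 17
  d = 6
  a + b + c + d = 5
Solving the system yields a = -1, b = 5, c = -5, d = 6.
So g(t) = -t^3 + 5t^2 - 5t + 6.
The coefficient of t is -5.

-5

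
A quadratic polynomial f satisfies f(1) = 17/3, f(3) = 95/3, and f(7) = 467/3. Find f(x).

f(x) = 3x^2 + x + 5/3

Using the Lagrange interpolation formula with nodes 1, 3, 7:
  L_0(x) = (x - 3)(x - 7) / 12
  L_1(x) = (x - 1)(x - 7) / -8
  L_2(x) = (x - 1)(x - 3) / 24
Then f(x) = 17/3·L_0(x) + 95/3·L_1(x) + 467/3·L_2(x).
Expanding and collecting terms gives f(x) = 3x^2 + x + 5/3.
Check: f(7) = 467/3. ✓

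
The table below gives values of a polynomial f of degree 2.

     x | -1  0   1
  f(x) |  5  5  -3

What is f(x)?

f(x) = -4x^2 - 4x + 5

Write f(x) = ax^2 + bx + c. Substituting each data point gives a linear system:
  a - b + c = 5
  c = 5
  a + b + c = -3
Solving the system yields a = -4, b = -4, c = 5.
So f(x) = -4x^2 - 4x + 5.
Check: f(0) = 5. ✓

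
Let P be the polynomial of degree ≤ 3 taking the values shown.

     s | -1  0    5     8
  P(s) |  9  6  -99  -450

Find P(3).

-15

Write P(s) = as^3 + bs^2 + cs + d. Substituting each data point gives a linear system:
  -a + b - c + d = 9
  d = 6
  125a + 25b + 5c + d = -99
  512a + 64b + 8c + d = -450
Solving the system yields a = -1, b = 1, c = -1, d = 6.
So P(s) = -s³ + s² - s + 6.
Then P(3) = -15.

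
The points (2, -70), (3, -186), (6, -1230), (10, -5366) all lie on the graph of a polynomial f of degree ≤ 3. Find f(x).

Write f(x) = ax^3 + bx^2 + cx + d. Substituting each data point gives a linear system:
  8a + 4b + 2c + d = -70
  27a + 9b + 3c + d = -186
  216a + 36b + 6c + d = -1230
  1000a + 100b + 10c + d = -5366
Solving the system yields a = -5, b = -3, c = -6, d = -6.
So f(x) = -5x³ - 3x² - 6x - 6.
Check: f(2) = -70. ✓

f(x) = -5x^3 - 3x^2 - 6x - 6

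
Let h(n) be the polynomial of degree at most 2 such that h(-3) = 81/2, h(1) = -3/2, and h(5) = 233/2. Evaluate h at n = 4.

Write h(n) = an^2 + bn + c. Substituting each data point gives a linear system:
  9a - 3b + c = 81/2
  a + b + c = -3/2
  25a + 5b + c = 233/2
Solving the system yields a = 5, b = -1/2, c = -6.
So h(n) = 5n^2 - (1/2)n - 6.
Then h(4) = 72.

72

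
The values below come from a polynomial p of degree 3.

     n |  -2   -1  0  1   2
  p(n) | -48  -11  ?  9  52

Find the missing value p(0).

On equispaced nodes a degree-3 polynomial has vanishing fourth forward difference, so
  p(-2) - 4·p(-1) + 6·p(0) - 4·p(1) + p(2) = 0.
Substituting the known values and solving for p(0):
  6·p(0) = -12
  p(0) = -2.

-2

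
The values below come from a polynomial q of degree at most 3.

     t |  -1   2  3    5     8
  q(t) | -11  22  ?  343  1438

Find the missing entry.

73

The 4 known points determine the degree-3 polynomial uniquely.
Write q(t) = at^3 + bt^2 + ct + d. Substituting each data point gives a linear system:
  -a + b - c + d = -11
  8a + 4b + 2c + d = 22
  125a + 25b + 5c + d = 343
  512a + 64b + 8c + d = 1438
Solving the system yields a = 3, b = -2, c = 4, d = -2.
So q(t) = 3t^3 - 2t^2 + 4t - 2.
Then q(3) = 73.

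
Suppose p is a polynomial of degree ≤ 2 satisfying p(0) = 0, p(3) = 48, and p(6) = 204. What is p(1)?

4

Using the Lagrange interpolation formula with nodes 0, 3, 6:
  L_0(x) = (x - 3)(x - 6) / 18
  L_1(x) = x(x - 6) / -9
  L_2(x) = x(x - 3) / 18
Then p(x) = 0·L_0(x) + 48·L_1(x) + 204·L_2(x).
Expanding and collecting terms gives p(x) = 6x² - 2x.
Evaluating at x = 1: p(1) = 4.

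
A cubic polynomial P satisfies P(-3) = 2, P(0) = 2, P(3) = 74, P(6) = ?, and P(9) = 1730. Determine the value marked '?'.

The 4 known points determine the degree-3 polynomial uniquely.
Write P(u) = au^3 + bu^2 + cu + d. Substituting each data point gives a linear system:
  -27a + 9b - 3c + d = 2
  d = 2
  27a + 9b + 3c + d = 74
  729a + 81b + 9c + d = 1730
Solving the system yields a = 2, b = 4, c = -6, d = 2.
So P(u) = 2u^3 + 4u^2 - 6u + 2.
Then P(6) = 542.

542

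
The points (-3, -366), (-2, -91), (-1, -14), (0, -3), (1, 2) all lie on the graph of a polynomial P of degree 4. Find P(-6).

-4779

Forward differences of the values at n = -3, -2, -1, 0, 1:
  P  : -366  -91  -14  -3  2
  Δ  : 275  77  11  5
  Δ^2: -198  -66  -6
  Δ^3: 132  60
  Δ^4: -72
The fourth differences are constant, confirming degree 4.
Interpolating (Newton forward form) and evaluating at n = -6 gives P(-6) = -4779.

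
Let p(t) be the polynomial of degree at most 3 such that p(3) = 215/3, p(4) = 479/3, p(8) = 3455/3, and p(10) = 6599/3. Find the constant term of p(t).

-1/3

Write p(t) = at^3 + bt^2 + ct + d. Substituting each data point gives a linear system:
  27a + 9b + 3c + d = 215/3
  64a + 16b + 4c + d = 479/3
  512a + 64b + 8c + d = 3455/3
  1000a + 100b + 10c + d = 6599/3
Solving the system yields a = 2, b = 2, c = 0, d = -1/3.
So p(t) = 2t^3 + 2t^2 - 1/3.
The constant term is -1/3.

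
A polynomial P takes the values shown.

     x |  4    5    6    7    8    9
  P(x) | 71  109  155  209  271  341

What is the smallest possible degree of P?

Forward differences of the values at x = 4, 5, 6, 7, 8, 9:
  P  : 71  109  155  209  271  341
  Δ  : 38  46  54  62  70
  Δ^2: 8  8  8  8
  Δ^3: 0  0  0
  Δ^4: 0  0
  Δ^5: 0
The second differences are constant (8) and nonzero, while all higher differences vanish, so the minimal degree is 2.

2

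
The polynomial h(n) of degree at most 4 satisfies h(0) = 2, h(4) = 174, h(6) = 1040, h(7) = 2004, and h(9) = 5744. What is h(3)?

44

Using the Lagrange interpolation formula with nodes 0, 4, 6, 7, 9:
  L_0(n) = (n - 4)(n - 6)(n - 7)(n - 9) / 1512
  L_1(n) = n(n - 6)(n - 7)(n - 9) / -120
  L_2(n) = n(n - 4)(n - 7)(n - 9) / 36
  L_3(n) = n(n - 4)(n - 6)(n - 9) / -42
  L_4(n) = n(n - 4)(n - 6)(n - 7) / 270
Then h(n) = 2·L_0(n) + 174·L_1(n) + 1040·L_2(n) + 2004·L_3(n) + 5744·L_4(n).
Expanding and collecting terms gives h(n) = n^4 - n^3 - n^2 - n + 2.
Evaluating at n = 3: h(3) = 44.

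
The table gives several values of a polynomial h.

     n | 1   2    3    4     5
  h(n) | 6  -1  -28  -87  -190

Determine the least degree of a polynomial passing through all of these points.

Forward differences of the values at n = 1, 2, 3, 4, 5:
  h  : 6  -1  -28  -87  -190
  Δ  : -7  -27  -59  -103
  Δ^2: -20  -32  -44
  Δ^3: -12  -12
  Δ^4: 0
The third differences are constant (-12) and nonzero, while all higher differences vanish, so the minimal degree is 3.

3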